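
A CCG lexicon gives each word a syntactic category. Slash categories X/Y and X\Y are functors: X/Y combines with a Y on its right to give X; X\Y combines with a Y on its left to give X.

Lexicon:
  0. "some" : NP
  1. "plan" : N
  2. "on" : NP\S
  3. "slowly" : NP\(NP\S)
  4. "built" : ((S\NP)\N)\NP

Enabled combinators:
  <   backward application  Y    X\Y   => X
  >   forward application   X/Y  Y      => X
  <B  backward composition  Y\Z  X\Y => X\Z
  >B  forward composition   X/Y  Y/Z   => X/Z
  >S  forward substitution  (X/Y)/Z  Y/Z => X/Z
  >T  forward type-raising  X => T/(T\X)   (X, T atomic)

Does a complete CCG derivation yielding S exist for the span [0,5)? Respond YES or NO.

YES

[0,5] S   >
  [0,1] S/(S\NP)   >T
    [0,1] "some" : NP
  [1,5] S\NP   <
    [1,2] "plan" : N
    [2,5] (S\NP)\N   <
      [2,4] NP   <
        [2,3] "on" : NP\S
        [3,4] "slowly" : NP\(NP\S)
      [4,5] "built" : ((S\NP)\N)\NP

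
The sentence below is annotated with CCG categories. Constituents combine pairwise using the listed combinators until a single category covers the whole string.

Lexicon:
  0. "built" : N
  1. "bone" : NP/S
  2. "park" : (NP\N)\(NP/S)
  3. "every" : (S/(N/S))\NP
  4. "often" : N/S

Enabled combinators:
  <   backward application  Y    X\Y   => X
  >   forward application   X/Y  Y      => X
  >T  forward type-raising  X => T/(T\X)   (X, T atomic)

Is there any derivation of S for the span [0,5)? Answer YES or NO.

[0,5] S   >
  [0,4] S/(N/S)   <
    [0,3] NP   <
      [0,1] "built" : N
      [1,3] NP\N   <
        [1,2] "bone" : NP/S
        [2,3] "park" : (NP\N)\(NP/S)
    [3,4] "every" : (S/(N/S))\NP
  [4,5] "often" : N/S

YES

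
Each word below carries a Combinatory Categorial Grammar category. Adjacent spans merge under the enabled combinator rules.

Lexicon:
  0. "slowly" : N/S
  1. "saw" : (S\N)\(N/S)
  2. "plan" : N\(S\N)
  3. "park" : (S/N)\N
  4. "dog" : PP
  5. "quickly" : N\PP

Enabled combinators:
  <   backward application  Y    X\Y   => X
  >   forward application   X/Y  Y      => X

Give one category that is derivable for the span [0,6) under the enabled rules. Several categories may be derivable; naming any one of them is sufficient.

[0,6] S   >
  [0,4] S/N   <
    [0,3] N   <
      [0,2] S\N   <
        [0,1] "slowly" : N/S
        [1,2] "saw" : (S\N)\(N/S)
      [2,3] "plan" : N\(S\N)
    [3,4] "park" : (S/N)\N
  [4,6] N   <
    [4,5] "dog" : PP
    [5,6] "quickly" : N\PP

S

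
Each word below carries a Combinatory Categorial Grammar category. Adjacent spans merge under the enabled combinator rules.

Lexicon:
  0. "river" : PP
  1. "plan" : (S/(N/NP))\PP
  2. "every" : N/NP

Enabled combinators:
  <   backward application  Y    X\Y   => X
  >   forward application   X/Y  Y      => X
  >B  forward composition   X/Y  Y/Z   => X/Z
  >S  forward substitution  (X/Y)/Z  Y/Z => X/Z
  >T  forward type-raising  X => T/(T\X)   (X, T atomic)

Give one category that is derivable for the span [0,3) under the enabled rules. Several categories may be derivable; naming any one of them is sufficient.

[0,3] S   >
  [0,2] S/(N/NP)   <
    [0,1] "river" : PP
    [1,2] "plan" : (S/(N/NP))\PP
  [2,3] "every" : N/NP

S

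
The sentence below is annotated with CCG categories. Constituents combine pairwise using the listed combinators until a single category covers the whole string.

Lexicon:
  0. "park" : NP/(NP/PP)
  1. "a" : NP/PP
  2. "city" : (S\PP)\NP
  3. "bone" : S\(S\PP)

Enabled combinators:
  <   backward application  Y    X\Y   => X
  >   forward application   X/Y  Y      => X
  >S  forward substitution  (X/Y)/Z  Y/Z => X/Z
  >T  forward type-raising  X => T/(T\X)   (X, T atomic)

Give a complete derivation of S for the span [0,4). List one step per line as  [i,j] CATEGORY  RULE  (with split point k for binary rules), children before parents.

[0,4] S   <
  [0,3] S\PP   <
    [0,2] NP   >
      [0,1] "park" : NP/(NP/PP)
      [1,2] "a" : NP/PP
    [2,3] "city" : (S\PP)\NP
  [3,4] "bone" : S\(S\PP)

[0,1] NP/(NP/PP)  lex  "park"
[1,2] NP/PP  lex  "a"
[0,2] NP  >  k=1
[2,3] (S\PP)\NP  lex  "city"
[0,3] S\PP  <  k=2
[3,4] S\(S\PP)  lex  "bone"
[0,4] S  <  k=3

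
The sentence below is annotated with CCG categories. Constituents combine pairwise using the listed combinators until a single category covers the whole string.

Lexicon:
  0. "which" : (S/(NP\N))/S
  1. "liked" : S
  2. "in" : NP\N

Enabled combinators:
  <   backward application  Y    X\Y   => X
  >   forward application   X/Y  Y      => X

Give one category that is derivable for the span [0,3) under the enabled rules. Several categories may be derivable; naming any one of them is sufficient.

S

[0,3] S   >
  [0,2] S/(NP\N)   >
    [0,1] "which" : (S/(NP\N))/S
    [1,2] "liked" : S
  [2,3] "in" : NP\N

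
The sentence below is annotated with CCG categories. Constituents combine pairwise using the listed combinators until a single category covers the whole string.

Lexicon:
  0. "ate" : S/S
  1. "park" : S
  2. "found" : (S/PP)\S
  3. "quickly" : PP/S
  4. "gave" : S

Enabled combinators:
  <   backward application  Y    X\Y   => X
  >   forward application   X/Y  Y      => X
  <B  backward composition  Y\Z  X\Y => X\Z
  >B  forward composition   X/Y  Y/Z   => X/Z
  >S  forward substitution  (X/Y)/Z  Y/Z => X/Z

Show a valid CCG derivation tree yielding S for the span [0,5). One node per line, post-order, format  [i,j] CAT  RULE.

[0,1] S/S  lex  "ate"
[1,2] S  lex  "park"
[2,3] (S/PP)\S  lex  "found"
[1,3] S/PP  <  k=2
[0,3] S/PP  >B  k=1
[3,4] PP/S  lex  "quickly"
[4,5] S  lex  "gave"
[3,5] PP  >  k=4
[0,5] S  >  k=3

[0,5] S   >
  [0,3] S/PP   >B
    [0,1] "ate" : S/S
    [1,3] S/PP   <
      [1,2] "park" : S
      [2,3] "found" : (S/PP)\S
  [3,5] PP   >
    [3,4] "quickly" : PP/S
    [4,5] "gave" : S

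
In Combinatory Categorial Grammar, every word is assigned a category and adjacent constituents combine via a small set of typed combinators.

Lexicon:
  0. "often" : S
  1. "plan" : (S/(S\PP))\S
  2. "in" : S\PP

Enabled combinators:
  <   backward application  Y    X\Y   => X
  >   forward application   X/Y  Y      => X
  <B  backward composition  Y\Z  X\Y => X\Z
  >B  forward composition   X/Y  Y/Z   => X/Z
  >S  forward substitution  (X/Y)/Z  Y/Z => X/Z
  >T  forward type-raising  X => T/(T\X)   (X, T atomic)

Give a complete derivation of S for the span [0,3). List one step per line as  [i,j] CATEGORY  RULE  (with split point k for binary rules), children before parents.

[0,3] S   >
  [0,2] S/(S\PP)   <
    [0,1] "often" : S
    [1,2] "plan" : (S/(S\PP))\S
  [2,3] "in" : S\PP

[0,1] S  lex  "often"
[1,2] (S/(S\PP))\S  lex  "plan"
[0,2] S/(S\PP)  <  k=1
[2,3] S\PP  lex  "in"
[0,3] S  >  k=2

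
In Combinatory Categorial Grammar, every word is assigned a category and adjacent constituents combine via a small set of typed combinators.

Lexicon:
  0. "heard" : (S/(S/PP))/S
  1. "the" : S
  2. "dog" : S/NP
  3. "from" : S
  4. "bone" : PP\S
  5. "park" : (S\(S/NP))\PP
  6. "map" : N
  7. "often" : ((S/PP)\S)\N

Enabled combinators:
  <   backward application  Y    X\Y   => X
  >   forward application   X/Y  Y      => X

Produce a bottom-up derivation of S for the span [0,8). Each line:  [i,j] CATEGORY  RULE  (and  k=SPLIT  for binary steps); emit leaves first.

[0,1] (S/(S/PP))/S  lex  "heard"
[1,2] S  lex  "the"
[0,2] S/(S/PP)  >  k=1
[2,3] S/NP  lex  "dog"
[3,4] S  lex  "from"
[4,5] PP\S  lex  "bone"
[3,5] PP  <  k=4
[5,6] (S\(S/NP))\PP  lex  "park"
[3,6] S\(S/NP)  <  k=5
[2,6] S  <  k=3
[6,7] N  lex  "map"
[7,8] ((S/PP)\S)\N  lex  "often"
[6,8] (S/PP)\S  <  k=7
[2,8] S/PP  <  k=6
[0,8] S  >  k=2

[0,8] S   >
  [0,2] S/(S/PP)   >
    [0,1] "heard" : (S/(S/PP))/S
    [1,2] "the" : S
  [2,8] S/PP   <
    [2,6] S   <
      [2,3] "dog" : S/NP
      [3,6] S\(S/NP)   <
        [3,5] PP   <
          [3,4] "from" : S
          [4,5] "bone" : PP\S
        [5,6] "park" : (S\(S/NP))\PP
    [6,8] (S/PP)\S   <
      [6,7] "map" : N
      [7,8] "often" : ((S/PP)\S)\N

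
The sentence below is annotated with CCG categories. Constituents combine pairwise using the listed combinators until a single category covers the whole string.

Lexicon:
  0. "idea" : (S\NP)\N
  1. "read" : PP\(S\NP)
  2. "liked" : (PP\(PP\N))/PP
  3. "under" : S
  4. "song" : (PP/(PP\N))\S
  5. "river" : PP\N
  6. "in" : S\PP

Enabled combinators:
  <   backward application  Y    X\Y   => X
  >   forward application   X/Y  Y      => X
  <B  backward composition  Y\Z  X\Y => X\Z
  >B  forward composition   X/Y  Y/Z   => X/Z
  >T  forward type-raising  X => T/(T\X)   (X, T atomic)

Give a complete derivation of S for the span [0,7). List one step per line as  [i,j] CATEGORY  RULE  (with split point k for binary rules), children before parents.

[0,7] S   <
  [0,6] PP   <
    [0,2] PP\N   <B
      [0,1] "idea" : (S\NP)\N
      [1,2] "read" : PP\(S\NP)
    [2,6] PP\(PP\N)   >
      [2,3] "liked" : (PP\(PP\N))/PP
      [3,6] PP   >
        [3,5] PP/(PP\N)   <
          [3,4] "under" : S
          [4,5] "song" : (PP/(PP\N))\S
        [5,6] "river" : PP\N
  [6,7] "in" : S\PP

[0,1] (S\NP)\N  lex  "idea"
[1,2] PP\(S\NP)  lex  "read"
[0,2] PP\N  <B  k=1
[2,3] (PP\(PP\N))/PP  lex  "liked"
[3,4] S  lex  "under"
[4,5] (PP/(PP\N))\S  lex  "song"
[3,5] PP/(PP\N)  <  k=4
[5,6] PP\N  lex  "river"
[3,6] PP  >  k=5
[2,6] PP\(PP\N)  >  k=3
[0,6] PP  <  k=2
[6,7] S\PP  lex  "in"
[0,7] S  <  k=6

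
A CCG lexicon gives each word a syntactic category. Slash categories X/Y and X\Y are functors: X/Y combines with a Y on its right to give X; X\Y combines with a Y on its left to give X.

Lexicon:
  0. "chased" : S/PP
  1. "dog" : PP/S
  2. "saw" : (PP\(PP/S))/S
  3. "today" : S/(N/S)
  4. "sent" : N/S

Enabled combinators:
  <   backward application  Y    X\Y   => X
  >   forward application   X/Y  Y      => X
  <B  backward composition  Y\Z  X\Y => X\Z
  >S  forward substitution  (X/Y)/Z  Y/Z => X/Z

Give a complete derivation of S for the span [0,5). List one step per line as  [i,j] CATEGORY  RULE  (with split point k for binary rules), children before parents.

[0,1] S/PP  lex  "chased"
[1,2] PP/S  lex  "dog"
[2,3] (PP\(PP/S))/S  lex  "saw"
[3,4] S/(N/S)  lex  "today"
[4,5] N/S  lex  "sent"
[3,5] S  >  k=4
[2,5] PP\(PP/S)  >  k=3
[1,5] PP  <  k=2
[0,5] S  >  k=1

[0,5] S   >
  [0,1] "chased" : S/PP
  [1,5] PP   <
    [1,2] "dog" : PP/S
    [2,5] PP\(PP/S)   >
      [2,3] "saw" : (PP\(PP/S))/S
      [3,5] S   >
        [3,4] "today" : S/(N/S)
        [4,5] "sent" : N/S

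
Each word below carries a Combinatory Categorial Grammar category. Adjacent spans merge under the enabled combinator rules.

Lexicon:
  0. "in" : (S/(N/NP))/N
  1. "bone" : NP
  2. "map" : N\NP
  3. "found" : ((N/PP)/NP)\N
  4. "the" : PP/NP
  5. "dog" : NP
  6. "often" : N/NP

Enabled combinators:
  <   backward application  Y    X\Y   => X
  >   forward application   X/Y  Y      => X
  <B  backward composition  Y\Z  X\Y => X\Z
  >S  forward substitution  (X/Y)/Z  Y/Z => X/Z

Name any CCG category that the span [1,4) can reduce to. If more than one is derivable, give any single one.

[0,7] S   >
  [0,6] S/(N/NP)   >
    [0,1] "in" : (S/(N/NP))/N
    [1,6] N   >
      [1,5] N/NP   >S
        [1,4] (N/PP)/NP   <
          [1,3] N   <
            [1,2] "bone" : NP
            [2,3] "map" : N\NP
          [3,4] "found" : ((N/PP)/NP)\N
        [4,5] "the" : PP/NP
      [5,6] "dog" : NP
  [6,7] "often" : N/NP

(N/PP)/NP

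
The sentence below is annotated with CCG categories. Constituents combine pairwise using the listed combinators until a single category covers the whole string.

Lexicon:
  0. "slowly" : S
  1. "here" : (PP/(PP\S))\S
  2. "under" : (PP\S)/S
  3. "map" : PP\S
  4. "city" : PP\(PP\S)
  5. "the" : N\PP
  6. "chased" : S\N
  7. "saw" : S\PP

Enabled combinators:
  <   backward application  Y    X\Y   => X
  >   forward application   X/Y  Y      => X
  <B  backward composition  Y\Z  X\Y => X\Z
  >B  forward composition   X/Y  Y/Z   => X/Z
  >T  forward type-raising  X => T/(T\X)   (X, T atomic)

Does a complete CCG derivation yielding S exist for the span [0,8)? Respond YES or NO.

[0,8] S   <
  [0,7] PP   >
    [0,2] PP/(PP\S)   <
      [0,1] "slowly" : S
      [1,2] "here" : (PP/(PP\S))\S
    [2,7] PP\S   >
      [2,3] "under" : (PP\S)/S
      [3,7] S   <
        [3,6] N   <
          [3,5] PP   <
            [3,4] "map" : PP\S
            [4,5] "city" : PP\(PP\S)
          [5,6] "the" : N\PP
        [6,7] "chased" : S\N
  [7,8] "saw" : S\PP

YES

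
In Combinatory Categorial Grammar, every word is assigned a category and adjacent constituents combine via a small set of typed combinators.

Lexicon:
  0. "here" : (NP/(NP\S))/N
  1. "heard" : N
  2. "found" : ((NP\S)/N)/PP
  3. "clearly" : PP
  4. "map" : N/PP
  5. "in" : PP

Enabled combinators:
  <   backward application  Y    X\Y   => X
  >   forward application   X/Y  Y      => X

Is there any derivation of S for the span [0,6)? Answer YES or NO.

NO

(NP/(NP\S))/N N ((NP\S)/N)/PP PP N/PP PP
CKY chart[0,6] = {NP}; S ∉ chart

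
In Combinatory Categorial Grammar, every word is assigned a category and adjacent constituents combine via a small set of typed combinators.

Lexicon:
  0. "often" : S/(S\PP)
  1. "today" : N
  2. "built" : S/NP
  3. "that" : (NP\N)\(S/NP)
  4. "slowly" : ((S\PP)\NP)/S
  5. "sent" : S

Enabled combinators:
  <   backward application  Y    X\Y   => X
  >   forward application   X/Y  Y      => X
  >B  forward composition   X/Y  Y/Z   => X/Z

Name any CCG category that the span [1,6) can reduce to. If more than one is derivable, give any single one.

[0,6] S   >
  [0,1] "often" : S/(S\PP)
  [1,6] S\PP   <
    [1,4] NP   <
      [1,2] "today" : N
      [2,4] NP\N   <
        [2,3] "built" : S/NP
        [3,4] "that" : (NP\N)\(S/NP)
    [4,6] (S\PP)\NP   >
      [4,5] "slowly" : ((S\PP)\NP)/S
      [5,6] "sent" : S

S\PP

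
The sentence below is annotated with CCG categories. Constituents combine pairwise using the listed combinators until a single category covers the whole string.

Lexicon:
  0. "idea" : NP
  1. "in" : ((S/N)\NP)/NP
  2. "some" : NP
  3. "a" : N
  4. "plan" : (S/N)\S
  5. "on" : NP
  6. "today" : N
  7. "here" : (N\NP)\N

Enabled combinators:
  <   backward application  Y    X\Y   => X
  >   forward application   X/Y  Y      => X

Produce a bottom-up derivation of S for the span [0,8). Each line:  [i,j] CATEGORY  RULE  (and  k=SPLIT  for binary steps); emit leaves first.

[0,1] NP  lex  "idea"
[1,2] ((S/N)\NP)/NP  lex  "in"
[2,3] NP  lex  "some"
[1,3] (S/N)\NP  >  k=2
[0,3] S/N  <  k=1
[3,4] N  lex  "a"
[0,4] S  >  k=3
[4,5] (S/N)\S  lex  "plan"
[0,5] S/N  <  k=4
[5,6] NP  lex  "on"
[6,7] N  lex  "today"
[7,8] (N\NP)\N  lex  "here"
[6,8] N\NP  <  k=7
[5,8] N  <  k=6
[0,8] S  >  k=5

[0,8] S   >
  [0,5] S/N   <
    [0,4] S   >
      [0,3] S/N   <
        [0,1] "idea" : NP
        [1,3] (S/N)\NP   >
          [1,2] "in" : ((S/N)\NP)/NP
          [2,3] "some" : NP
      [3,4] "a" : N
    [4,5] "plan" : (S/N)\S
  [5,8] N   <
    [5,6] "on" : NP
    [6,8] N\NP   <
      [6,7] "today" : N
      [7,8] "here" : (N\NP)\N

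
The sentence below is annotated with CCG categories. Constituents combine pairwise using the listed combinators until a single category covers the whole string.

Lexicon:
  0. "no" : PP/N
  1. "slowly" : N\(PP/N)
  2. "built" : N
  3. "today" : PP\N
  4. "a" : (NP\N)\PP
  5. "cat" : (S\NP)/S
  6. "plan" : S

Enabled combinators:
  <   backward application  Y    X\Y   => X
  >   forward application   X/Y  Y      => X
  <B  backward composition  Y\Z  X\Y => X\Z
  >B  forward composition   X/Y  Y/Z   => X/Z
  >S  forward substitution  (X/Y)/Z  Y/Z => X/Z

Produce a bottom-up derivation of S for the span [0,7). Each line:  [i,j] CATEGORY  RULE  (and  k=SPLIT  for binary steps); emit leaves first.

[0,7] S   <
  [0,5] NP   <
    [0,2] N   <
      [0,1] "no" : PP/N
      [1,2] "slowly" : N\(PP/N)
    [2,5] NP\N   <
      [2,4] PP   <
        [2,3] "built" : N
        [3,4] "today" : PP\N
      [4,5] "a" : (NP\N)\PP
  [5,7] S\NP   >
    [5,6] "cat" : (S\NP)/S
    [6,7] "plan" : S

[0,1] PP/N  lex  "no"
[1,2] N\(PP/N)  lex  "slowly"
[0,2] N  <  k=1
[2,3] N  lex  "built"
[3,4] PP\N  lex  "today"
[2,4] PP  <  k=3
[4,5] (NP\N)\PP  lex  "a"
[2,5] NP\N  <  k=4
[0,5] NP  <  k=2
[5,6] (S\NP)/S  lex  "cat"
[6,7] S  lex  "plan"
[5,7] S\NP  >  k=6
[0,7] S  <  k=5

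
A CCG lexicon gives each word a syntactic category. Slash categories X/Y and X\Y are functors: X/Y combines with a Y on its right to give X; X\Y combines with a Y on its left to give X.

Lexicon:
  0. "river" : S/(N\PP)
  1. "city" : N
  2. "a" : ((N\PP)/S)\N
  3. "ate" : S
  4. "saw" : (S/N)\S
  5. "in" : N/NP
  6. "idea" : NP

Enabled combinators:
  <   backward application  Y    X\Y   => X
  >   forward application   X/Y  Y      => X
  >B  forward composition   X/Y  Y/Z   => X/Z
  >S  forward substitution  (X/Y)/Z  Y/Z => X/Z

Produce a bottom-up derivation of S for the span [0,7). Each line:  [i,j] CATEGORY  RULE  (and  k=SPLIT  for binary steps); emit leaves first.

[0,1] S/(N\PP)  lex  "river"
[1,2] N  lex  "city"
[2,3] ((N\PP)/S)\N  lex  "a"
[1,3] (N\PP)/S  <  k=2
[3,4] S  lex  "ate"
[1,4] N\PP  >  k=3
[0,4] S  >  k=1
[4,5] (S/N)\S  lex  "saw"
[0,5] S/N  <  k=4
[5,6] N/NP  lex  "in"
[6,7] NP  lex  "idea"
[5,7] N  >  k=6
[0,7] S  >  k=5

[0,7] S   >
  [0,5] S/N   <
    [0,4] S   >
      [0,1] "river" : S/(N\PP)
      [1,4] N\PP   >
        [1,3] (N\PP)/S   <
          [1,2] "city" : N
          [2,3] "a" : ((N\PP)/S)\N
        [3,4] "ate" : S
    [4,5] "saw" : (S/N)\S
  [5,7] N   >
    [5,6] "in" : N/NP
    [6,7] "idea" : NP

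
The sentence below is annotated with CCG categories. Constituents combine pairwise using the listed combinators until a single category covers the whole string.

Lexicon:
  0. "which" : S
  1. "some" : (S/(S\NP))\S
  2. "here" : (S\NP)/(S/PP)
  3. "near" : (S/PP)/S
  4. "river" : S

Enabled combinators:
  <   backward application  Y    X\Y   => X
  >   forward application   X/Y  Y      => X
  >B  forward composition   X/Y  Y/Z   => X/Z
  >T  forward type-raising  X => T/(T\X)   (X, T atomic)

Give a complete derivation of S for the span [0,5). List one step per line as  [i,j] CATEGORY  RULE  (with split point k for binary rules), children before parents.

[0,5] S   >
  [0,2] S/(S\NP)   <
    [0,1] "which" : S
    [1,2] "some" : (S/(S\NP))\S
  [2,5] S\NP   >
    [2,3] "here" : (S\NP)/(S/PP)
    [3,5] S/PP   >
      [3,4] "near" : (S/PP)/S
      [4,5] "river" : S

[0,1] S  lex  "which"
[1,2] (S/(S\NP))\S  lex  "some"
[0,2] S/(S\NP)  <  k=1
[2,3] (S\NP)/(S/PP)  lex  "here"
[3,4] (S/PP)/S  lex  "near"
[4,5] S  lex  "river"
[3,5] S/PP  >  k=4
[2,5] S\NP  >  k=3
[0,5] S  >  k=2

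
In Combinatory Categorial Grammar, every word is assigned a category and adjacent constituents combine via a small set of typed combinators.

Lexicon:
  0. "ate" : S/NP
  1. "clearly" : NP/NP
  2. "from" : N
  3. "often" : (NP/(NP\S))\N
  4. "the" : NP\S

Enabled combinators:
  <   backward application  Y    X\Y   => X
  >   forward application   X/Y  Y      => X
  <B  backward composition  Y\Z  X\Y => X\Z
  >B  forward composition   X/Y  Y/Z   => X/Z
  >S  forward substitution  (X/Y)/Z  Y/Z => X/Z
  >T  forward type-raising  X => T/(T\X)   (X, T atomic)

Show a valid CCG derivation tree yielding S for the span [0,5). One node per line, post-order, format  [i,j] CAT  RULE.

[0,1] S/NP  lex  "ate"
[1,2] NP/NP  lex  "clearly"
[0,2] S/NP  >B  k=1
[2,3] N  lex  "from"
[3,4] (NP/(NP\S))\N  lex  "often"
[2,4] NP/(NP\S)  <  k=3
[4,5] NP\S  lex  "the"
[2,5] NP  >  k=4
[0,5] S  >  k=2

[0,5] S   >
  [0,2] S/NP   >B
    [0,1] "ate" : S/NP
    [1,2] "clearly" : NP/NP
  [2,5] NP   >
    [2,4] NP/(NP\S)   <
      [2,3] "from" : N
      [3,4] "often" : (NP/(NP\S))\N
    [4,5] "the" : NP\S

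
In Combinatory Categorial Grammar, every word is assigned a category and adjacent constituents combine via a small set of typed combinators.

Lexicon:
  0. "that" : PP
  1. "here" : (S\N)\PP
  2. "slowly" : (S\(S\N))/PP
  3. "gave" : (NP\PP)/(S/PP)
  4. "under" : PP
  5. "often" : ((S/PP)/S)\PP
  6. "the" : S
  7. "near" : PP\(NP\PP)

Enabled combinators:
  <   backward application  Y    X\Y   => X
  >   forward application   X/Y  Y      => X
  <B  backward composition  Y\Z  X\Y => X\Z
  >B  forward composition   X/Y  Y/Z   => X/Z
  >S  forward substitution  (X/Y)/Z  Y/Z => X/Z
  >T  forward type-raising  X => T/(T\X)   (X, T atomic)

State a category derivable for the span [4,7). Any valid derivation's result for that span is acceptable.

[0,8] S   <
  [0,2] S\N   <
    [0,1] "that" : PP
    [1,2] "here" : (S\N)\PP
  [2,8] S\(S\N)   >
    [2,3] "slowly" : (S\(S\N))/PP
    [3,8] PP   <
      [3,7] NP\PP   >
        [3,4] "gave" : (NP\PP)/(S/PP)
        [4,7] S/PP   >
          [4,6] (S/PP)/S   <
            [4,5] "under" : PP
            [5,6] "often" : ((S/PP)/S)\PP
          [6,7] "the" : S
      [7,8] "near" : PP\(NP\PP)

S/PP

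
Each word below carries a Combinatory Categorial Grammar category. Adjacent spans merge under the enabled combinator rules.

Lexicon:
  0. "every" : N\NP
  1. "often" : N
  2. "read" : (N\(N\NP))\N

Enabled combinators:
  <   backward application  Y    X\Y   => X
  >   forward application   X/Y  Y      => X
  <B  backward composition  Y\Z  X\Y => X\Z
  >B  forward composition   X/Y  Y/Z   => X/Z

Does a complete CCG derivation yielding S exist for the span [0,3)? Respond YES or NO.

N\NP N (N\(N\NP))\N
CKY chart[0,3] = {N}; S ∉ chart

NO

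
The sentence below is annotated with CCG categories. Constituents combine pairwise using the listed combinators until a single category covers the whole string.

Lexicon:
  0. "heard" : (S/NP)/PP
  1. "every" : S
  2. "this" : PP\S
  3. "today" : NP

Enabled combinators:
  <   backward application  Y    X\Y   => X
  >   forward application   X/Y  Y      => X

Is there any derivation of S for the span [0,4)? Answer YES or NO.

[0,4] S   >
  [0,3] S/NP   >
    [0,1] "heard" : (S/NP)/PP
    [1,3] PP   <
      [1,2] "every" : S
      [2,3] "this" : PP\S
  [3,4] "today" : NP

YES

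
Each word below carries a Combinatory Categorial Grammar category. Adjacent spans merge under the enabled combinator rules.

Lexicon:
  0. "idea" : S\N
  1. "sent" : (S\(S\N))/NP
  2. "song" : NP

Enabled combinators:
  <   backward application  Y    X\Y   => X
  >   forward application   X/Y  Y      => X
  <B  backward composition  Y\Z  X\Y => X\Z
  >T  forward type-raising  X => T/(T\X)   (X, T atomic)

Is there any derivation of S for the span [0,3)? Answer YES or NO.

YES

[0,3] S   <
  [0,1] "idea" : S\N
  [1,3] S\(S\N)   >
    [1,2] "sent" : (S\(S\N))/NP
    [2,3] "song" : NP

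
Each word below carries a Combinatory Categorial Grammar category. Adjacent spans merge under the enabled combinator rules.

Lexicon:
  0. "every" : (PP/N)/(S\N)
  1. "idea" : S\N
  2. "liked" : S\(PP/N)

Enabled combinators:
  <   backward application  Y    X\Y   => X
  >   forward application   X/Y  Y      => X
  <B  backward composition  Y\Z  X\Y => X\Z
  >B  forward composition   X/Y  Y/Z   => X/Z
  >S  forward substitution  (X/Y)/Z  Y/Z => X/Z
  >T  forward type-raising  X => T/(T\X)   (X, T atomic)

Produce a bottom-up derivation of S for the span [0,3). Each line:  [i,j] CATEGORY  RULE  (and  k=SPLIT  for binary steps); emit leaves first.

[0,1] (PP/N)/(S\N)  lex  "every"
[1,2] S\N  lex  "idea"
[0,2] PP/N  >  k=1
[2,3] S\(PP/N)  lex  "liked"
[0,3] S  <  k=2

[0,3] S   <
  [0,2] PP/N   >
    [0,1] "every" : (PP/N)/(S\N)
    [1,2] "idea" : S\N
  [2,3] "liked" : S\(PP/N)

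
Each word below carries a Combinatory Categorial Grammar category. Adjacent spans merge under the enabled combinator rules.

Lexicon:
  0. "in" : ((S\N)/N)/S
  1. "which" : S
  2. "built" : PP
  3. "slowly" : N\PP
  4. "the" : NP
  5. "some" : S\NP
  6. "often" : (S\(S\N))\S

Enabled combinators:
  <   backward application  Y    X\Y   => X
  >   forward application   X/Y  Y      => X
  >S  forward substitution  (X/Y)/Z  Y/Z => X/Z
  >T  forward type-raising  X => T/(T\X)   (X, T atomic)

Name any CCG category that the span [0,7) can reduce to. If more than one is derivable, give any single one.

S

[0,7] S   <
  [0,4] S\N   >
    [0,2] (S\N)/N   >
      [0,1] "in" : ((S\N)/N)/S
      [1,2] "which" : S
    [2,4] N   <
      [2,3] "built" : PP
      [3,4] "slowly" : N\PP
  [4,7] S\(S\N)   <
    [4,6] S   <
      [4,5] "the" : NP
      [5,6] "some" : S\NP
    [6,7] "often" : (S\(S\N))\S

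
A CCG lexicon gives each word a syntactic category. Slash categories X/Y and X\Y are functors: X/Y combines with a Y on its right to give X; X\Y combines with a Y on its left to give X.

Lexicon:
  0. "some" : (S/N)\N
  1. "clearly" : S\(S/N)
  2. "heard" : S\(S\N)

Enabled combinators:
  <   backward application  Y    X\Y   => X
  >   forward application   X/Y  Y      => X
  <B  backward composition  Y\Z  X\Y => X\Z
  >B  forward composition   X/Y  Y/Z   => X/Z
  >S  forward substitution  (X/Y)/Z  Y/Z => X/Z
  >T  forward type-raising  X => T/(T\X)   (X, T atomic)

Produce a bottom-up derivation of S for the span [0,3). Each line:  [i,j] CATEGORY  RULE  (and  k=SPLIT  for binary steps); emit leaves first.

[0,1] (S/N)\N  lex  "some"
[1,2] S\(S/N)  lex  "clearly"
[0,2] S\N  <B  k=1
[2,3] S\(S\N)  lex  "heard"
[0,3] S  <  k=2

[0,3] S   <
  [0,2] S\N   <B
    [0,1] "some" : (S/N)\N
    [1,2] "clearly" : S\(S/N)
  [2,3] "heard" : S\(S\N)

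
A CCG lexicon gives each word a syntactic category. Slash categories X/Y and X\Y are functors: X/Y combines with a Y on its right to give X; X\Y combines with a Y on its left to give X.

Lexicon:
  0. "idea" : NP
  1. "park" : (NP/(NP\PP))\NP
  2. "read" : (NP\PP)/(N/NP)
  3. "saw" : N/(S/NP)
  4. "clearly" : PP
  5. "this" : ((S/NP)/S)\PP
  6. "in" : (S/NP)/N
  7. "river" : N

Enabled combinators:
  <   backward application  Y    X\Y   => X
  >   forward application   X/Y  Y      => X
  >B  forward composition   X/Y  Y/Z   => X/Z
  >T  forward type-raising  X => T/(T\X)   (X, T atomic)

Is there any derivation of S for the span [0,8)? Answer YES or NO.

NP (NP/(NP\PP))\NP (NP\PP)/(N/NP) N/(S/NP) PP ((S/NP)/S)\PP (S/NP)/N N
CKY chart[0,8] = {N/(N\NP), NP, NP/(NP\NP), PP/(PP\NP), S/(S\NP)}; S ∉ chart

NO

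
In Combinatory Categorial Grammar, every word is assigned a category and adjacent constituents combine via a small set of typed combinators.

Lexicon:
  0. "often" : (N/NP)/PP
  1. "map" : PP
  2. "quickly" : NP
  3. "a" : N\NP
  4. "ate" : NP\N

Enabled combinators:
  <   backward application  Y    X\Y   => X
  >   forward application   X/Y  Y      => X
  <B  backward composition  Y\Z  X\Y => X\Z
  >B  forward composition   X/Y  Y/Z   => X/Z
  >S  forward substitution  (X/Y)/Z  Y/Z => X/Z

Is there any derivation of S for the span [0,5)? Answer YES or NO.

(N/NP)/PP PP NP N\NP NP\N
CKY chart[0,5] = {N}; S ∉ chart

NO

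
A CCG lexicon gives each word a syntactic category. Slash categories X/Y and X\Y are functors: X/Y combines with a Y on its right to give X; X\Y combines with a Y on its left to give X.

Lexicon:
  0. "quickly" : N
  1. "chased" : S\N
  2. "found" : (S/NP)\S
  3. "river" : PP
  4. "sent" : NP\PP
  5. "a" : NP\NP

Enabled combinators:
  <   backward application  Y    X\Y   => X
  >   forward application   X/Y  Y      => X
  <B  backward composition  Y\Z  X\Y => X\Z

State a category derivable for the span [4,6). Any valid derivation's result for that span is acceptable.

NP\PP

[0,6] S   >
  [0,3] S/NP   <
    [0,2] S   <
      [0,1] "quickly" : N
      [1,2] "chased" : S\N
    [2,3] "found" : (S/NP)\S
  [3,6] NP   <
    [3,4] "river" : PP
    [4,6] NP\PP   <B
      [4,5] "sent" : NP\PP
      [5,6] "a" : NP\NP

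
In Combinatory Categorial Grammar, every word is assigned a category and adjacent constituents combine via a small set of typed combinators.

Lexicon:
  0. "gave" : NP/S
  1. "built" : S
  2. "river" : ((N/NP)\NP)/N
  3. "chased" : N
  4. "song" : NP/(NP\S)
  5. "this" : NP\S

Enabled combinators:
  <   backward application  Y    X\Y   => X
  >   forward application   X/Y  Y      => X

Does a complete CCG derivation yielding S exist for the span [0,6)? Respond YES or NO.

NO

NP/S S ((N/NP)\NP)/N N NP/(NP\S) NP\S
CKY chart[0,6] = {N}; S ∉ chart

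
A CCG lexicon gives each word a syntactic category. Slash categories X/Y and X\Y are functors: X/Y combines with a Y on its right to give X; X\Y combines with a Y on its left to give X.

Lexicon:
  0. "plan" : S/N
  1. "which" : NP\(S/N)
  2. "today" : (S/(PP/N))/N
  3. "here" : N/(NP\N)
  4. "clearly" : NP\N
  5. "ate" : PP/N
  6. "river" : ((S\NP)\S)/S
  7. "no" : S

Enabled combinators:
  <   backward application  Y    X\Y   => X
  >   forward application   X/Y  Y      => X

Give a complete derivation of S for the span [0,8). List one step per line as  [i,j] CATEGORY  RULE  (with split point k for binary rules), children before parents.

[0,1] S/N  lex  "plan"
[1,2] NP\(S/N)  lex  "which"
[0,2] NP  <  k=1
[2,3] (S/(PP/N))/N  lex  "today"
[3,4] N/(NP\N)  lex  "here"
[4,5] NP\N  lex  "clearly"
[3,5] N  >  k=4
[2,5] S/(PP/N)  >  k=3
[5,6] PP/N  lex  "ate"
[2,6] S  >  k=5
[6,7] ((S\NP)\S)/S  lex  "river"
[7,8] S  lex  "no"
[6,8] (S\NP)\S  >  k=7
[2,8] S\NP  <  k=6
[0,8] S  <  k=2

[0,8] S   <
  [0,2] NP   <
    [0,1] "plan" : S/N
    [1,2] "which" : NP\(S/N)
  [2,8] S\NP   <
    [2,6] S   >
      [2,5] S/(PP/N)   >
        [2,3] "today" : (S/(PP/N))/N
        [3,5] N   >
          [3,4] "here" : N/(NP\N)
          [4,5] "clearly" : NP\N
      [5,6] "ate" : PP/N
    [6,8] (S\NP)\S   >
      [6,7] "river" : ((S\NP)\S)/S
      [7,8] "no" : S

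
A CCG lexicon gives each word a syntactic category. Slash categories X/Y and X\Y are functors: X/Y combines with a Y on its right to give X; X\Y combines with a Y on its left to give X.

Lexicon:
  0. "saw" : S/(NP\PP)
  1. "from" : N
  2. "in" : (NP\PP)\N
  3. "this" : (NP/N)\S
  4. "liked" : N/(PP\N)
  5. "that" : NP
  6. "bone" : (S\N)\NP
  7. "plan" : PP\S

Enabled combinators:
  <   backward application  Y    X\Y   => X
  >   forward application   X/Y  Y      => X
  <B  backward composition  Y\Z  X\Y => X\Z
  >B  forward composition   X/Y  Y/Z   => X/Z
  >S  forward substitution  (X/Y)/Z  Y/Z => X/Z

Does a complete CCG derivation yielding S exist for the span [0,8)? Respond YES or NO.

NO

S/(NP\PP) N (NP\PP)\N (NP/N)\S N/(PP\N) NP (S\N)\NP PP\S
CKY chart[0,8] = {NP}; S ∉ chart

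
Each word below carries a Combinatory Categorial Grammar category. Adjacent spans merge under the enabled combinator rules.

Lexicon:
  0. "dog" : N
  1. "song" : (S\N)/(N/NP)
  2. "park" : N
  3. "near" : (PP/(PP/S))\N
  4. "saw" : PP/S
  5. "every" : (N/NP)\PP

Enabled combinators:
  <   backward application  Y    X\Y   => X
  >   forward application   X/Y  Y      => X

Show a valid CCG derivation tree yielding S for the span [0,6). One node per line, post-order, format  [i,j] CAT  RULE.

[0,1] N  lex  "dog"
[1,2] (S\N)/(N/NP)  lex  "song"
[2,3] N  lex  "park"
[3,4] (PP/(PP/S))\N  lex  "near"
[2,4] PP/(PP/S)  <  k=3
[4,5] PP/S  lex  "saw"
[2,5] PP  >  k=4
[5,6] (N/NP)\PP  lex  "every"
[2,6] N/NP  <  k=5
[1,6] S\N  >  k=2
[0,6] S  <  k=1

[0,6] S   <
  [0,1] "dog" : N
  [1,6] S\N   >
    [1,2] "song" : (S\N)/(N/NP)
    [2,6] N/NP   <
      [2,5] PP   >
        [2,4] PP/(PP/S)   <
          [2,3] "park" : N
          [3,4] "near" : (PP/(PP/S))\N
        [4,5] "saw" : PP/S
      [5,6] "every" : (N/NP)\PP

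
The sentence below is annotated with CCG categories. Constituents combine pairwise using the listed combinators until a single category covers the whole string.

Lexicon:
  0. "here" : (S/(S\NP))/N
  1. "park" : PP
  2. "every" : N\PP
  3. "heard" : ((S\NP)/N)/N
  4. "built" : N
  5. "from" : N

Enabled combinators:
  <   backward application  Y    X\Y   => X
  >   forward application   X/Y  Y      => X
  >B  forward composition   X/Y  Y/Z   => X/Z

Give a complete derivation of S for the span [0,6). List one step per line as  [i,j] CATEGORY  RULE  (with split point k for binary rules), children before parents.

[0,6] S   >
  [0,5] S/N   >B
    [0,3] S/(S\NP)   >
      [0,1] "here" : (S/(S\NP))/N
      [1,3] N   <
        [1,2] "park" : PP
        [2,3] "every" : N\PP
    [3,5] (S\NP)/N   >
      [3,4] "heard" : ((S\NP)/N)/N
      [4,5] "built" : N
  [5,6] "from" : N

[0,1] (S/(S\NP))/N  lex  "here"
[1,2] PP  lex  "park"
[2,3] N\PP  lex  "every"
[1,3] N  <  k=2
[0,3] S/(S\NP)  >  k=1
[3,4] ((S\NP)/N)/N  lex  "heard"
[4,5] N  lex  "built"
[3,5] (S\NP)/N  >  k=4
[0,5] S/N  >B  k=3
[5,6] N  lex  "from"
[0,6] S  >  k=5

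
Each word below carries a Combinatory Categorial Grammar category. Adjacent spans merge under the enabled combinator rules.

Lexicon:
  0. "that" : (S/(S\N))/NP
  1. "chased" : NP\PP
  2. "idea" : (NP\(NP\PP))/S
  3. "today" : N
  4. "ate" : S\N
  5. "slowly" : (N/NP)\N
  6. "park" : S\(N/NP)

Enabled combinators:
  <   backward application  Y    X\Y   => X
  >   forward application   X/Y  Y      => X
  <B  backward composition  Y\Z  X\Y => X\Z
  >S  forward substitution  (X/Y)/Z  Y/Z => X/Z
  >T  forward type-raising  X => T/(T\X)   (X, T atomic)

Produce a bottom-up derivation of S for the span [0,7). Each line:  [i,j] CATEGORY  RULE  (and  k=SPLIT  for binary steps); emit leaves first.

[0,1] (S/(S\N))/NP  lex  "that"
[1,2] NP\PP  lex  "chased"
[2,3] (NP\(NP\PP))/S  lex  "idea"
[3,4] N  lex  "today"
[4,5] S\N  lex  "ate"
[3,5] S  <  k=4
[2,5] NP\(NP\PP)  >  k=3
[1,5] NP  <  k=2
[0,5] S/(S\N)  >  k=1
[5,6] (N/NP)\N  lex  "slowly"
[6,7] S\(N/NP)  lex  "park"
[5,7] S\N  <B  k=6
[0,7] S  >  k=5

[0,7] S   >
  [0,5] S/(S\N)   >
    [0,1] "that" : (S/(S\N))/NP
    [1,5] NP   <
      [1,2] "chased" : NP\PP
      [2,5] NP\(NP\PP)   >
        [2,3] "idea" : (NP\(NP\PP))/S
        [3,5] S   <
          [3,4] "today" : N
          [4,5] "ate" : S\N
  [5,7] S\N   <B
    [5,6] "slowly" : (N/NP)\N
    [6,7] "park" : S\(N/NP)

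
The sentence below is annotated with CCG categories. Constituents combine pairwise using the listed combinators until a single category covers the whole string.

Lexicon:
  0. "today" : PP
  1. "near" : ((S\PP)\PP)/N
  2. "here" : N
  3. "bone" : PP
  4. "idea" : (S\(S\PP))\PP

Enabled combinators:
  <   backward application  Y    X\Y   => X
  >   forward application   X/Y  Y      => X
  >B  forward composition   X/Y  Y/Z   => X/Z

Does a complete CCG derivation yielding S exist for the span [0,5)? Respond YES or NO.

[0,5] S   <
  [0,3] S\PP   <
    [0,1] "today" : PP
    [1,3] (S\PP)\PP   >
      [1,2] "near" : ((S\PP)\PP)/N
      [2,3] "here" : N
  [3,5] S\(S\PP)   <
    [3,4] "bone" : PP
    [4,5] "idea" : (S\(S\PP))\PP

YES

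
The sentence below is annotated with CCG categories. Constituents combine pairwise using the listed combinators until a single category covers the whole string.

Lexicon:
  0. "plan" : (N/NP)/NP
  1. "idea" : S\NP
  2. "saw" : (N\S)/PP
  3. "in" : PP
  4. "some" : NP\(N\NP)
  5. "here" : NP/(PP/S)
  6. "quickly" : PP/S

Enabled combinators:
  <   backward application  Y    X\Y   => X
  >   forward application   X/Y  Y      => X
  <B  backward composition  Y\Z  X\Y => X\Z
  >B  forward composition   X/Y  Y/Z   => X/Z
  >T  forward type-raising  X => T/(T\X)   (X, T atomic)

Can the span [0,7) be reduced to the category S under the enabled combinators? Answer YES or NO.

(N/NP)/NP S\NP (N\S)/PP PP NP\(N\NP) NP/(PP/S) PP/S
CKY chart[0,7] = {N, N/(NP\NP), N/(N\N), NP/(NP\N), PP/(PP\N), S/(S\N)}; S ∉ chart

NO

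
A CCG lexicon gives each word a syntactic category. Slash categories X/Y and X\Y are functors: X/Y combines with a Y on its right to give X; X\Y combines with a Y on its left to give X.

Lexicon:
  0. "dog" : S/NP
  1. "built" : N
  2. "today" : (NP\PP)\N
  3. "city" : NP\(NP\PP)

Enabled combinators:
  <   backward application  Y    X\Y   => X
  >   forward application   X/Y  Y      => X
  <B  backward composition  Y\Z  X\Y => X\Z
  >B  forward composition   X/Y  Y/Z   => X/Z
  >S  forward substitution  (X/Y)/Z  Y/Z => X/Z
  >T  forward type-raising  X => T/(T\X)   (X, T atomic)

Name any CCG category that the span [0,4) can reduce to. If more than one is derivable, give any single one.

S

[0,4] S   >
  [0,1] "dog" : S/NP
  [1,4] NP   <
    [1,3] NP\PP   <
      [1,2] "built" : N
      [2,3] "today" : (NP\PP)\N
    [3,4] "city" : NP\(NP\PP)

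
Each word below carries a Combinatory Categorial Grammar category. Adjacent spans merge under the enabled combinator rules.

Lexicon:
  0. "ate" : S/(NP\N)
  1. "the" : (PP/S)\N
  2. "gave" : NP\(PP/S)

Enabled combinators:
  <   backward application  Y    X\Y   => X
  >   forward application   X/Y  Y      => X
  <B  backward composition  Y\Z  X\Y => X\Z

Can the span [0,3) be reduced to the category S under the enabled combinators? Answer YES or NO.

[0,3] S   >
  [0,1] "ate" : S/(NP\N)
  [1,3] NP\N   <B
    [1,2] "the" : (PP/S)\N
    [2,3] "gave" : NP\(PP/S)

YES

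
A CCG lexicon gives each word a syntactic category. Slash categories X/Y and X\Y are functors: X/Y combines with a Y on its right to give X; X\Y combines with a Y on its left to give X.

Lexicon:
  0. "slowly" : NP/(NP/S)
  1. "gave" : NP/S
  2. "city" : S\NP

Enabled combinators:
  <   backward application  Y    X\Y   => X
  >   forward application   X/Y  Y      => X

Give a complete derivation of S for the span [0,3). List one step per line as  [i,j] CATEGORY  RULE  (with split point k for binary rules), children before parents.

[0,1] NP/(NP/S)  lex  "slowly"
[1,2] NP/S  lex  "gave"
[0,2] NP  >  k=1
[2,3] S\NP  lex  "city"
[0,3] S  <  k=2

[0,3] S   <
  [0,2] NP   >
    [0,1] "slowly" : NP/(NP/S)
    [1,2] "gave" : NP/S
  [2,3] "city" : S\NP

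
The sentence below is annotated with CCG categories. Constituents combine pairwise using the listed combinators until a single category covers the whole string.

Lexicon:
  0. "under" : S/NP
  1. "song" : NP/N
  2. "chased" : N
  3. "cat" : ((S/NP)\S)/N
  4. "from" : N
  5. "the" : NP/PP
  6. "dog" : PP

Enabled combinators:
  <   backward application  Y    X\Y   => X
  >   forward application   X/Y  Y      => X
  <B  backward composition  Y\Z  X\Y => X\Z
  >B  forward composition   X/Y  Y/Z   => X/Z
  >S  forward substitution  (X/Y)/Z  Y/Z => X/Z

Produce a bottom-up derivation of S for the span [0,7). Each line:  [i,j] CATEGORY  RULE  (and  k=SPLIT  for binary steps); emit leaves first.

[0,1] S/NP  lex  "under"
[1,2] NP/N  lex  "song"
[2,3] N  lex  "chased"
[1,3] NP  >  k=2
[0,3] S  >  k=1
[3,4] ((S/NP)\S)/N  lex  "cat"
[4,5] N  lex  "from"
[3,5] (S/NP)\S  >  k=4
[0,5] S/NP  <  k=3
[5,6] NP/PP  lex  "the"
[6,7] PP  lex  "dog"
[5,7] NP  >  k=6
[0,7] S  >  k=5

[0,7] S   >
  [0,5] S/NP   <
    [0,3] S   >
      [0,1] "under" : S/NP
      [1,3] NP   >
        [1,2] "song" : NP/N
        [2,3] "chased" : N
    [3,5] (S/NP)\S   >
      [3,4] "cat" : ((S/NP)\S)/N
      [4,5] "from" : N
  [5,7] NP   >
    [5,6] "the" : NP/PP
    [6,7] "dog" : PP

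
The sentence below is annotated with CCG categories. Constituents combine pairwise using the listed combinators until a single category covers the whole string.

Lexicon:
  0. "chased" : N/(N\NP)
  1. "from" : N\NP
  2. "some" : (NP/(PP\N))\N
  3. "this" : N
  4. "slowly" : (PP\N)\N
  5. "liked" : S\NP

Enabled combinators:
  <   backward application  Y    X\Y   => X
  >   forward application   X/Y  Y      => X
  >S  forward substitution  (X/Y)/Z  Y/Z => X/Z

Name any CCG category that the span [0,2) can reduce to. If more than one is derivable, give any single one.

N

[0,6] S   <
  [0,5] NP   >
    [0,3] NP/(PP\N)   <
      [0,2] N   >
        [0,1] "chased" : N/(N\NP)
        [1,2] "from" : N\NP
      [2,3] "some" : (NP/(PP\N))\N
    [3,5] PP\N   <
      [3,4] "this" : N
      [4,5] "slowly" : (PP\N)\N
  [5,6] "liked" : S\NP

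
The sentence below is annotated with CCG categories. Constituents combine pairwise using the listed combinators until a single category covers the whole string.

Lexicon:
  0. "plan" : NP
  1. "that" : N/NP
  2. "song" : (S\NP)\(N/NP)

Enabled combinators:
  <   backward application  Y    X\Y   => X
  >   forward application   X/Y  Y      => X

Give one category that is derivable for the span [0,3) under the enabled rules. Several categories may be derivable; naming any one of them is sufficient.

[0,3] S   <
  [0,1] "plan" : NP
  [1,3] S\NP   <
    [1,2] "that" : N/NP
    [2,3] "song" : (S\NP)\(N/NP)

S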